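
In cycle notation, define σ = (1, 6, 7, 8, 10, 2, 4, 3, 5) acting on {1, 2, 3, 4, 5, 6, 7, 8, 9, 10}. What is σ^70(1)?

3

1 lies in the 9-cycle (1, 6, 7, 8, 10, 2, 4, 3, 5).
Powers repeat with period 9 on this cycle, and 70 mod 9 = 7, so σ^70(1) = σ^7(1).
Advancing 7 steps from 1: 1 → 6 → 7 → 8 → 10 → 2 → 4 → 3.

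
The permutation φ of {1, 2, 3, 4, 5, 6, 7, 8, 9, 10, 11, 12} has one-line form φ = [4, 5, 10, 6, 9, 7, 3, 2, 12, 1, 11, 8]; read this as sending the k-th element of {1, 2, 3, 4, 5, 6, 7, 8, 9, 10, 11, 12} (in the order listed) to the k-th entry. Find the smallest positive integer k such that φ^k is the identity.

Writing φ as disjoint cycles, the cycle lengths are 6, 5, 1.
The order is lcm(6, 5) = 30.

30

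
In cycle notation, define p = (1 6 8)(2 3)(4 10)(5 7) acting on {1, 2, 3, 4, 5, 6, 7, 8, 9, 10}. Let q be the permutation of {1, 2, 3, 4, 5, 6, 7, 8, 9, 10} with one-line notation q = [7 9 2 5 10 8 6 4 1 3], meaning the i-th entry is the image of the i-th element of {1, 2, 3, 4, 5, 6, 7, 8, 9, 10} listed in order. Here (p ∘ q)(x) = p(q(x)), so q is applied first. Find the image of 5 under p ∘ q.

4

q(5) = 10, then p(10) = 4; composing gives (p ∘ q)(5) = 4.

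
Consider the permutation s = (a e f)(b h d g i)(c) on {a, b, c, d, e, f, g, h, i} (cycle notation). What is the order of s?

The cycle type of s is (5, 3, 1).
Since disjoint cycles commute, ord(s) = lcm(5, 3) = 15.

15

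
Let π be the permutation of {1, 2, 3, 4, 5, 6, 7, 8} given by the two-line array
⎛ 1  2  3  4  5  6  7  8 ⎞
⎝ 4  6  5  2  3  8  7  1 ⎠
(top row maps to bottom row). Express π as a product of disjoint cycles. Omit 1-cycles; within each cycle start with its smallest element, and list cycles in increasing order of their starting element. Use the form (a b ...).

(1 4 2 6 8)(3 5)

Start at 1 and follow images: 1 → 4 → 2 → 6 → 8 → 1, giving the cycle (1 4 2 6 8).
Continuing from each remaining unvisited element yields (1 4 2 6 8)(3 5).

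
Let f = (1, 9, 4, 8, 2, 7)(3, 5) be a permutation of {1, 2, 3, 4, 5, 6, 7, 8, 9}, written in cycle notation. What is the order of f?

6

The disjoint cycles have lengths 6, 2, 1.
The order of f is the least common multiple of its cycle lengths: lcm(6, 2) = 6.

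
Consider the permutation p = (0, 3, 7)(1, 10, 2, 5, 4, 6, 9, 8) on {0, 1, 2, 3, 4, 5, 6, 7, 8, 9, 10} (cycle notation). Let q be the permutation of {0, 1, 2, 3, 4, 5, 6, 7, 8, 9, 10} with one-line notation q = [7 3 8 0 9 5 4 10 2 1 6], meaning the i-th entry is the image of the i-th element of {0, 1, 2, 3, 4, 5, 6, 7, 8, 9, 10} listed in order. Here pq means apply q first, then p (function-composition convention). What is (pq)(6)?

6

q(6) = 4, then p(4) = 6; composing gives (pq)(6) = 6.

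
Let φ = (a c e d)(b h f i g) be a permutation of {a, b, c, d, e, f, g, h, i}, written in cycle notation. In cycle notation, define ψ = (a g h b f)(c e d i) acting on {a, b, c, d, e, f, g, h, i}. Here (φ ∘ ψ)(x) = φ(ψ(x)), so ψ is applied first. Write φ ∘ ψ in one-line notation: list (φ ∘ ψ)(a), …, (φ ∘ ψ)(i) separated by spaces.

b i d g a c f h e

For each element, apply ψ then φ: a → g → b; b → f → i; c → e → d; d → i → g; e → d → a; f → a → c; g → h → f; h → b → h; i → c → e.
Collecting the images, φ ∘ ψ = [b i d g a c f h e].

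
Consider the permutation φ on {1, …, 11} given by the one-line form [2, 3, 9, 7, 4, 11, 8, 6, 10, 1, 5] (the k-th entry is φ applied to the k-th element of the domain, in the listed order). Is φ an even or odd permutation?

In disjoint-cycle form the cycle lengths are 6, 5.
A cycle is odd iff its length is even; φ has 1 even-length cycle, so sgn(φ) = (−1)^1 and φ is odd.

odd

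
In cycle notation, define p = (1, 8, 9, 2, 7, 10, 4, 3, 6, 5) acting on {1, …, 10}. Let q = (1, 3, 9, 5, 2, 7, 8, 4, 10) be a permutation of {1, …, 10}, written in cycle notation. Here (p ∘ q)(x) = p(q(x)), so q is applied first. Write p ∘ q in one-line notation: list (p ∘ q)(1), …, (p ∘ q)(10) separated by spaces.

(p ∘ q)(x) = p(q(x)). Computing each image: p(q(1)) = p(3) = 6, p(q(2)) = p(7) = 10, p(q(3)) = p(9) = 2, p(q(4)) = p(10) = 4, p(q(5)) = p(2) = 7, p(q(6)) = p(6) = 5, p(q(7)) = p(8) = 9, p(q(8)) = p(4) = 3, p(q(9)) = p(5) = 1, p(q(10)) = p(1) = 8.
Hence p ∘ q = [6 10 2 4 7 5 9 3 1 8].

6 10 2 4 7 5 9 3 1 8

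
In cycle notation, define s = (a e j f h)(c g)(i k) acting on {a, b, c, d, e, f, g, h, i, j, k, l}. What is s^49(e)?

a

e lies in the 5-cycle (a e j f h).
Since the cycle has length 5, s^49 acts on it the same as s^4 (49 mod 5 = 4).
Advancing 4 steps from e: e → j → f → h → a.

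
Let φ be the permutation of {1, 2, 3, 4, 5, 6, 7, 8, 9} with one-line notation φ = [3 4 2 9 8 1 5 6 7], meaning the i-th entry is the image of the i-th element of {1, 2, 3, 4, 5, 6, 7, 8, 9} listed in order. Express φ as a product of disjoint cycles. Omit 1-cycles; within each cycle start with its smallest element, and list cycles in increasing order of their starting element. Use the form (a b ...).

(1 3 2 4 9 7 5 8 6)

Start at 1 and follow images: 1 → 3 → 2 → 4 → 9 → 7 → 5 → 8 → 6 → 1, giving the cycle (1 3 2 4 9 7 5 8 6).
Continuing from each remaining unvisited element yields (1 3 2 4 9 7 5 8 6).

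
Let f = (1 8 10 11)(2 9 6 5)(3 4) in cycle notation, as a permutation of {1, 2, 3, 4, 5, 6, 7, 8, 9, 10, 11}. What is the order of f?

4

The cycle type of f is (4, 4, 2, 1).
The order is lcm(4, 4, 2) = 4.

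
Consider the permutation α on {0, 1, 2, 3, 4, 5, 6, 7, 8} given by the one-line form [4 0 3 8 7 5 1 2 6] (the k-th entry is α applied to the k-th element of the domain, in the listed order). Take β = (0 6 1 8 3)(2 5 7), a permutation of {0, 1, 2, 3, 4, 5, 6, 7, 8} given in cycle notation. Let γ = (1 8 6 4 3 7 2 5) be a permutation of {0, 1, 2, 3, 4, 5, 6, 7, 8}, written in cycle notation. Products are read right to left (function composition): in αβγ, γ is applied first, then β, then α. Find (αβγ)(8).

0

Apply the permutations in order: γ(8) = 6, then β(6) = 1, then α(1) = 0. So (αβγ)(8) = 0.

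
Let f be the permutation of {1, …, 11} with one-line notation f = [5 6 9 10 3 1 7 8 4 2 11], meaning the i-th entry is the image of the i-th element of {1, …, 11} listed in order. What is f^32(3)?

Tracing 3 → 9 → … returns to 3 after 8 steps, so 3 lies in an 8-cycle (1, 5, 3, 9, 4, 10, 2, 6).
On an 8-cycle, f^8 is the identity, so f^32 = f^0 there (32 ≡ 0 mod 8).
So f^32(3) = 3.

3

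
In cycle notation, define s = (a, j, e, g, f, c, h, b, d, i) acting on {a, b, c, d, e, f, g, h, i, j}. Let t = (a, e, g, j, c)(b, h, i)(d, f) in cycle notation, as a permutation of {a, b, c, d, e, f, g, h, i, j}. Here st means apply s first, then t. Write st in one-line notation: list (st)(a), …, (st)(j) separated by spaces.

c f i b j a d h e g

(st)(x) = t(s(x)). Computing each image: t(s(a)) = t(j) = c, t(s(b)) = t(d) = f, t(s(c)) = t(h) = i, t(s(d)) = t(i) = b, t(s(e)) = t(g) = j, t(s(f)) = t(c) = a, t(s(g)) = t(f) = d, t(s(h)) = t(b) = h, t(s(i)) = t(a) = e, t(s(j)) = t(e) = g.
Hence st = [c f i b j a d h e g].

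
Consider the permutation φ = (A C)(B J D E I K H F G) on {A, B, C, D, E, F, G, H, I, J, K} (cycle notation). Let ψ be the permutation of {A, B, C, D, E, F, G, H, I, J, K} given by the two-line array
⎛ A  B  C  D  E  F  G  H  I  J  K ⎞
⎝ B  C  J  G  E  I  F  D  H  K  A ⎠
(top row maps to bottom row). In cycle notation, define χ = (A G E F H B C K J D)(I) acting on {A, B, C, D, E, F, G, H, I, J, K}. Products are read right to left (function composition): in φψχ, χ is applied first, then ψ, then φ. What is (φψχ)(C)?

(φψχ)(C) = φ(ψ(χ(C))). χ(C) = K, then ψ(K) = A, then φ(A) = C, so the result is C.

C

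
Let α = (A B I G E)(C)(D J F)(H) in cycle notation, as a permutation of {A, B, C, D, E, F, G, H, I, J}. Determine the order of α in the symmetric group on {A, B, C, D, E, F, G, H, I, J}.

15

The disjoint cycles have lengths 5, 3, 1, 1.
Since disjoint cycles commute, ord(α) = lcm(5, 3) = 15.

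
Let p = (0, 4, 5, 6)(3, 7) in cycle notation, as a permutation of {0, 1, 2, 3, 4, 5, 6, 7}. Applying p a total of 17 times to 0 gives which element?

4

0 lies in the 4-cycle (0, 4, 5, 6).
Powers repeat with period 4 on this cycle, and 17 mod 4 = 1, so p^17(0) = p^1(0).
Stepping 1 place around the cycle: 0 → 4.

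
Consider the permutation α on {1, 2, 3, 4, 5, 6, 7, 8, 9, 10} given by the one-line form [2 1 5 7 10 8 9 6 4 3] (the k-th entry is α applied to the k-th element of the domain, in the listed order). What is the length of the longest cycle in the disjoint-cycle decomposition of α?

3

Decomposing into disjoint cycles gives (1 2)(3 5 10)(4 7 9)(6 8); the longest has length 3.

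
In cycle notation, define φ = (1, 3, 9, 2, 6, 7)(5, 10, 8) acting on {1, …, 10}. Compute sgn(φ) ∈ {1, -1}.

The cycle lengths are 6, 3, 1.
A cycle of length ℓ contributes ℓ−1 transpositions, so φ is a product of 5 + 2 = 7 transpositions — odd.

-1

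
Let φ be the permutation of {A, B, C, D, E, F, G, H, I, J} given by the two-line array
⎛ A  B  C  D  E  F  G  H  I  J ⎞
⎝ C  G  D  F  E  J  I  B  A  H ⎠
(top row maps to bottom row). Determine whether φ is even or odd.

even

In disjoint-cycle form the cycle lengths are 9, 1.
A cycle of length ℓ contributes ℓ−1 transpositions, so φ is a product of 8 transpositions — even.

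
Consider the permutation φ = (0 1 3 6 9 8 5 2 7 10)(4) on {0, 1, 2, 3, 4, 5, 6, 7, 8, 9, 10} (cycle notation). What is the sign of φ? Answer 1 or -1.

-1

The cycle lengths are 10, 1.
A cycle is odd iff its length is even; φ has 1 even-length cycle, so sgn(φ) = (−1)^1 and φ is odd.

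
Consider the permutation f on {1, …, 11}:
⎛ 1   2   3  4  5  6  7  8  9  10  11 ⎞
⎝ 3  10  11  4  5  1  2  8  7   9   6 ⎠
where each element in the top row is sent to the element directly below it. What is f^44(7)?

7

Tracing 7 → 2 → … returns to 7 after 4 steps, so 7 lies in a 4-cycle (2, 10, 9, 7).
On a 4-cycle, f^4 is the identity, so f^44 = f^0 there (44 ≡ 0 mod 4).
So f^44(7) = 7.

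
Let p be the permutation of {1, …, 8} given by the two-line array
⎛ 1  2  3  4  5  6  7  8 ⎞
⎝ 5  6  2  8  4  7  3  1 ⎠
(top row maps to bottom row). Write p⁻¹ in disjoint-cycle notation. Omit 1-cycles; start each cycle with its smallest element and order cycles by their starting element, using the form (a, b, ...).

First write p in disjoint cycles: (1, 5, 4, 8)(2, 6, 7, 3).
Reversing each cycle (and rotating so the smallest element leads) gives p⁻¹ = (1, 8, 4, 5)(2, 3, 7, 6).

(1, 8, 4, 5)(2, 3, 7, 6)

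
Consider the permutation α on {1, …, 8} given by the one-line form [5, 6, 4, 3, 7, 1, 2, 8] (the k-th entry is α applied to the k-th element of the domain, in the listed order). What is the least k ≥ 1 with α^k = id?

10

The disjoint-cycle form of α has cycle lengths 5, 2, 1.
Since disjoint cycles commute, ord(α) = lcm(5, 2) = 10.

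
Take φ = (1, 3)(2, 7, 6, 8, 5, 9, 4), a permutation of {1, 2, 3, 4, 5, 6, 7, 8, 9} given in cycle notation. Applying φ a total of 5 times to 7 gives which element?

4

7 lies in the 7-cycle (2, 7, 6, 8, 5, 9, 4).
Advancing 5 steps from 7: 7 → 6 → 8 → 5 → 9 → 4.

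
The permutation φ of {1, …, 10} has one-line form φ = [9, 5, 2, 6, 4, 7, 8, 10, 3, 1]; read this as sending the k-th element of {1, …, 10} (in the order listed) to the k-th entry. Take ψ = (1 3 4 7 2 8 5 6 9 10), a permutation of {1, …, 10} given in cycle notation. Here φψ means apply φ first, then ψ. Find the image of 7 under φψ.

5

(φψ)(7) = ψ(φ(7)). φ(7) = 8, then ψ(8) = 5. So (φψ)(7) = 5.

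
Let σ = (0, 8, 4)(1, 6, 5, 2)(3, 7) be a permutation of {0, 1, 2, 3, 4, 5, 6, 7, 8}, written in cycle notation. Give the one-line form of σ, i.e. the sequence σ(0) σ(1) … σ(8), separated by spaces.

8 6 1 7 0 2 5 3 4

Reading each image from the cycles: 0↦8, 1↦6, 2↦1, 3↦7, 4↦0, 5↦2, 6↦5, 7↦3, 8↦4.
Listing these in domain order gives 8 6 1 7 0 2 5 3 4.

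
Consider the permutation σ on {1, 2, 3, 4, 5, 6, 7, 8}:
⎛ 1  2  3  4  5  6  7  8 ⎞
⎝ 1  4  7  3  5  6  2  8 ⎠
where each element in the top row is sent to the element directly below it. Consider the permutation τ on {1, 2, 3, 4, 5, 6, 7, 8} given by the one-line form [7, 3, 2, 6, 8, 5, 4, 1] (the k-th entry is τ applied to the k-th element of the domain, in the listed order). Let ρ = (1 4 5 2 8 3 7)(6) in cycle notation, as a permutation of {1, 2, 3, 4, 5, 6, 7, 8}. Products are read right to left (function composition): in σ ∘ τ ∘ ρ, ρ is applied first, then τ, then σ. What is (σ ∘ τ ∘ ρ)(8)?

4

(σ ∘ τ ∘ ρ)(8) = σ(τ(ρ(8))). ρ(8) = 3, then τ(3) = 2, then σ(2) = 4, so the result is 4.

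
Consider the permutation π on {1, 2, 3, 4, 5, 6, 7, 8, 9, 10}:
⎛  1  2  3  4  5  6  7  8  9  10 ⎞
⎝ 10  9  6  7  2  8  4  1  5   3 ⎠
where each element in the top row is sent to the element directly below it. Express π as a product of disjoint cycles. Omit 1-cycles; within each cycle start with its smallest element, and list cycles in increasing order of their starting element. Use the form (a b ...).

From 1: 1 → 10 → 3 → 6 → 8 → 1, closing the cycle (1 10 3 6 8).
Repeating from the next unused element and collecting all non-trivial cycles gives (1 10 3 6 8)(2 9 5)(4 7).

(1 10 3 6 8)(2 9 5)(4 7)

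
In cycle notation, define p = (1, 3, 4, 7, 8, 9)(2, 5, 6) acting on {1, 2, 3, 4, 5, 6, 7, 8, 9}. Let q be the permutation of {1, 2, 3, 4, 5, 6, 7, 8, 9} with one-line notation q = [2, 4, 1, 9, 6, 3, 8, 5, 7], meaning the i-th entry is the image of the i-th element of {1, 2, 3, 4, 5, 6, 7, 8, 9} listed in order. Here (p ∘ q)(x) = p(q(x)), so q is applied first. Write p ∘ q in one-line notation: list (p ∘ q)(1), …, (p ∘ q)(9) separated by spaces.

5 7 3 1 2 4 9 6 8

Chase each element through q then p: 1 → 2 → 5; 2 → 4 → 7; 3 → 1 → 3; 4 → 9 → 1; 5 → 6 → 2; 6 → 3 → 4; 7 → 8 → 9; 8 → 5 → 6; 9 → 7 → 8.
Collecting the images, p ∘ q = [5 7 3 1 2 4 9 6 8].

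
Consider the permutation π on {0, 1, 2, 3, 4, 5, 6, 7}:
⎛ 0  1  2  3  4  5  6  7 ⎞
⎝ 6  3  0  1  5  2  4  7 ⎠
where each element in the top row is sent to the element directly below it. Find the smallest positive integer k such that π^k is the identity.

The disjoint-cycle form of π has cycle lengths 5, 2, 1.
The order is lcm(5, 2) = 10.

10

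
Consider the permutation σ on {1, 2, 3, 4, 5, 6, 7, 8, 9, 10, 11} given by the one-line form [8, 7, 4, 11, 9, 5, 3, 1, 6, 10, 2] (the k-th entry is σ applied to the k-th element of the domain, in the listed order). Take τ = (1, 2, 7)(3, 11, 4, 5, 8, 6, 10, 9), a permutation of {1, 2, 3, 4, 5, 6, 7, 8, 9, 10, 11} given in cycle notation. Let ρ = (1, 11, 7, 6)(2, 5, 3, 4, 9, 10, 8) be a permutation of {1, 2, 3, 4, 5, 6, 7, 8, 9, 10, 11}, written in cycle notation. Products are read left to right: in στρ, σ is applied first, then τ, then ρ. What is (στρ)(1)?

Apply the permutations in order: σ(1) = 8, then τ(8) = 6, then ρ(6) = 1. So (στρ)(1) = 1.

1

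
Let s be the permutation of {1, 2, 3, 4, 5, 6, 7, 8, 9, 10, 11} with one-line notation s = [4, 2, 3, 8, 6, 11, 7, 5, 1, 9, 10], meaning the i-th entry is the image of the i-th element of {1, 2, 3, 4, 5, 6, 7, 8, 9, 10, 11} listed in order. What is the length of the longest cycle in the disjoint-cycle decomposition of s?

Decomposing into disjoint cycles gives (1, 4, 8, 5, 6, 11, 10, 9); the longest has length 8.

8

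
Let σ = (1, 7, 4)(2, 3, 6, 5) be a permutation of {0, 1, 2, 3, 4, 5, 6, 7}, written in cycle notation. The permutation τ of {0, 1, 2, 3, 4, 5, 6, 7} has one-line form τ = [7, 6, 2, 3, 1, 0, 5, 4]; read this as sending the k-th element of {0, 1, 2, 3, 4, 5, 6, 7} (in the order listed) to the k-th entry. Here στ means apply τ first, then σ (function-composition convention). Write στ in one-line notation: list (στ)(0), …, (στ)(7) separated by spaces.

4 5 3 6 7 0 2 1

(στ)(x) = σ(τ(x)). Computing each image: σ(τ(0)) = σ(7) = 4, σ(τ(1)) = σ(6) = 5, σ(τ(2)) = σ(2) = 3, σ(τ(3)) = σ(3) = 6, σ(τ(4)) = σ(1) = 7, σ(τ(5)) = σ(0) = 0, σ(τ(6)) = σ(5) = 2, σ(τ(7)) = σ(4) = 1.
Hence στ = [4 5 3 6 7 0 2 1].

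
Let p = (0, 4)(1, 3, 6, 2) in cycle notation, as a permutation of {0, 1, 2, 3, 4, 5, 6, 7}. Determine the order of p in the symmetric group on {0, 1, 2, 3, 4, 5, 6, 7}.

The cycle type of p is (4, 2, 1, 1).
The order of p is the least common multiple of its cycle lengths: lcm(4, 2) = 4.

4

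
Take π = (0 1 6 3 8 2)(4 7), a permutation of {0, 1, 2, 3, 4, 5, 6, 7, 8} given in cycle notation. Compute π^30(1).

1 lies in the 6-cycle (0 1 6 3 8 2).
Since the cycle has length 6, π^30 acts on it the same as π^0 (30 mod 6 = 0).
So π^30(1) = 1.

1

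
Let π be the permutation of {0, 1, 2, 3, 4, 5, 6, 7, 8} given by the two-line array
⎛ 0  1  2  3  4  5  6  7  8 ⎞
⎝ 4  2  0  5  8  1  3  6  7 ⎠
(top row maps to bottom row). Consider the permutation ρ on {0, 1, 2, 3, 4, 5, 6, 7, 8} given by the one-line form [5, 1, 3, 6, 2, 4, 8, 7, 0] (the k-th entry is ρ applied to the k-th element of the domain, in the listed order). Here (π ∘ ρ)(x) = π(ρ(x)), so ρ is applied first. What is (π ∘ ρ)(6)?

(π ∘ ρ)(6) = π(ρ(6)). ρ(6) = 8, then π(8) = 7. So (π ∘ ρ)(6) = 7.

7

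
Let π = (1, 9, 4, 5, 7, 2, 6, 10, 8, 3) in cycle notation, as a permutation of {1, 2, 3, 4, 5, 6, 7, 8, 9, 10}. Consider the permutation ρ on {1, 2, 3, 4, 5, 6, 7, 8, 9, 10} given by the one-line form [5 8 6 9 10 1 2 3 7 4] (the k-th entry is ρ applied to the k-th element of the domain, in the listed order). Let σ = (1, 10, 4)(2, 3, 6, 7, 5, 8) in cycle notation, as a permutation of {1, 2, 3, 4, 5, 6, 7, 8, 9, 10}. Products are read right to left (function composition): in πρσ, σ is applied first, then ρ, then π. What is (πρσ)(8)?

3

(πρσ)(8) = π(ρ(σ(8))). σ(8) = 2, then ρ(2) = 8, then π(8) = 3, so the result is 3.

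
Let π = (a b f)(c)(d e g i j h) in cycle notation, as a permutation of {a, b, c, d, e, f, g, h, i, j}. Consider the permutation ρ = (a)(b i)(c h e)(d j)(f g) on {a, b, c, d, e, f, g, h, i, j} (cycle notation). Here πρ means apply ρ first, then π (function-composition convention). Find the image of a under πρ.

b

First apply ρ: ρ(a) = a, then π(a) = b. Thus (πρ)(a) = b.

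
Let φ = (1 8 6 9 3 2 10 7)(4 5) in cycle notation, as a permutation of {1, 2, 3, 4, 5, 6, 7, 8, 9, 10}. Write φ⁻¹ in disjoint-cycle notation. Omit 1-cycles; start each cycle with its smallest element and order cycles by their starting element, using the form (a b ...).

(1 7 10 2 3 9 6 8)(4 5)

If φ sends a → b within a cycle, φ⁻¹ sends b → a; equivalently, reverse each cycle.
Reversing each cycle of φ and rotating so the smallest element leads gives (1 7 10 2 3 9 6 8)(4 5).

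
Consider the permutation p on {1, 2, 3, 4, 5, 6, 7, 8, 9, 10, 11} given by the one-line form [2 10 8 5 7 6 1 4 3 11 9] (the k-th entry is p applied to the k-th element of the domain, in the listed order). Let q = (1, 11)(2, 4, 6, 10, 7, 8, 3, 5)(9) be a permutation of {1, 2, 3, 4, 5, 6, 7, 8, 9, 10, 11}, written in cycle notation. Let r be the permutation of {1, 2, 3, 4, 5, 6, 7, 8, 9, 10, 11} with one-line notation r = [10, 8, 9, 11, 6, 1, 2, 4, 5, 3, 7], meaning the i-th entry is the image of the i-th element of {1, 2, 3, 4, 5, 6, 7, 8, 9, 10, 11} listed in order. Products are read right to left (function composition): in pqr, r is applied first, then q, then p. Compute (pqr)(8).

(pqr)(8) = p(q(r(8))). r(8) = 4, then q(4) = 6, then p(6) = 6, so the result is 6.

6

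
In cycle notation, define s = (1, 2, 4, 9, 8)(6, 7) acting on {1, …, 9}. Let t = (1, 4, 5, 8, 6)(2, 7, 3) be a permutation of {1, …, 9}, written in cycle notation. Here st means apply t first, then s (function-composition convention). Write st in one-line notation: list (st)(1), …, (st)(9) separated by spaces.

9 6 4 5 1 2 3 7 8

Chase each element through t then s: 1 → 4 → 9; 2 → 7 → 6; 3 → 2 → 4; 4 → 5 → 5; 5 → 8 → 1; 6 → 1 → 2; 7 → 3 → 3; 8 → 6 → 7; 9 → 9 → 8.
So st in one-line form is 9 6 4 5 1 2 3 7 8.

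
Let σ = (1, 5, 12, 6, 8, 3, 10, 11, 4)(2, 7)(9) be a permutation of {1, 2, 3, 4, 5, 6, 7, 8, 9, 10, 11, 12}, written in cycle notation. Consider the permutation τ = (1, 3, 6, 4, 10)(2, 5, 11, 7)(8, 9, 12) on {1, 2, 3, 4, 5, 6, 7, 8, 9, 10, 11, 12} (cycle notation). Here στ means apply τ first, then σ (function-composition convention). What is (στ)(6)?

1

First apply τ: τ(6) = 4, then σ(4) = 1. Thus (στ)(6) = 1.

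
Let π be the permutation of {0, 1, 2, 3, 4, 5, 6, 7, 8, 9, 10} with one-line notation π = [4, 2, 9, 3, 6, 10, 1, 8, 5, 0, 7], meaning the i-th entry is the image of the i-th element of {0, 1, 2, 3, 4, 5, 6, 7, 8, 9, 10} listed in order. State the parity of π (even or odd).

even

In disjoint-cycle form the cycle lengths are 6, 4, 1.
A cycle is odd iff its length is even; π has 2 even-length cycles, so sgn(π) = (−1)^2 and π is even.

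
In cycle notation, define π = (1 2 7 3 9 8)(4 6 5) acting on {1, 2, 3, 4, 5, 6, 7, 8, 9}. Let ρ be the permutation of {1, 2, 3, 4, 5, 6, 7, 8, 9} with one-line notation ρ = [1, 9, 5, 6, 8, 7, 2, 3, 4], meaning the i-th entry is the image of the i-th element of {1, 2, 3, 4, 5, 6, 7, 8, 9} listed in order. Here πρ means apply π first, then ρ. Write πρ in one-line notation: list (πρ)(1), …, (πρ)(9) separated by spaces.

9 2 4 7 6 8 5 1 3

(πρ)(x) = ρ(π(x)). Computing each image: ρ(π(1)) = ρ(2) = 9, ρ(π(2)) = ρ(7) = 2, ρ(π(3)) = ρ(9) = 4, ρ(π(4)) = ρ(6) = 7, ρ(π(5)) = ρ(4) = 6, ρ(π(6)) = ρ(5) = 8, ρ(π(7)) = ρ(3) = 5, ρ(π(8)) = ρ(1) = 1, ρ(π(9)) = ρ(8) = 3.
Hence πρ = [9 2 4 7 6 8 5 1 3].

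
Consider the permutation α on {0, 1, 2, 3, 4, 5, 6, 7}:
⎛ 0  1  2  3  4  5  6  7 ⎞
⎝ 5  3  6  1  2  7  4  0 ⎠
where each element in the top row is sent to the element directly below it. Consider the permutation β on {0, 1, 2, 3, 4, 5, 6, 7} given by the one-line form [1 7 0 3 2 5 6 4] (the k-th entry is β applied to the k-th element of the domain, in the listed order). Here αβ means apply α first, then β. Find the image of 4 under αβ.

(αβ)(4) = β(α(4)). α(4) = 2, then β(2) = 0. So (αβ)(4) = 0.

0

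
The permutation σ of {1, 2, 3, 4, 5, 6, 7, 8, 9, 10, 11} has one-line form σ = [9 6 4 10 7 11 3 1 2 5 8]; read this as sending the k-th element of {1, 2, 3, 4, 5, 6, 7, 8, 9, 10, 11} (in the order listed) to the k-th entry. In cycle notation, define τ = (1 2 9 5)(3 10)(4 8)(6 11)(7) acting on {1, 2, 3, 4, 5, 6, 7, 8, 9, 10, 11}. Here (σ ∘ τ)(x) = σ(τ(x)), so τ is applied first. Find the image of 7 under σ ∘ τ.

3

τ(7) = 7, then σ(7) = 3; composing gives (σ ∘ τ)(7) = 3.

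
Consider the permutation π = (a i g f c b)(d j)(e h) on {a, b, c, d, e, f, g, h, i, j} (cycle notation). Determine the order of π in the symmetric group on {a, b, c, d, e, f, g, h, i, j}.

The disjoint cycles have lengths 6, 2, 2.
The order is lcm(6, 2, 2) = 6.

6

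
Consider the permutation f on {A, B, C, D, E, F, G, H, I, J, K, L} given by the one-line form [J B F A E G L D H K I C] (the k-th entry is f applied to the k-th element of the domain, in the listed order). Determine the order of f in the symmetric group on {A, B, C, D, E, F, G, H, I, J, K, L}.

The disjoint-cycle form of f has cycle lengths 6, 4, 1, 1.
The order is lcm(6, 4) = 12.

12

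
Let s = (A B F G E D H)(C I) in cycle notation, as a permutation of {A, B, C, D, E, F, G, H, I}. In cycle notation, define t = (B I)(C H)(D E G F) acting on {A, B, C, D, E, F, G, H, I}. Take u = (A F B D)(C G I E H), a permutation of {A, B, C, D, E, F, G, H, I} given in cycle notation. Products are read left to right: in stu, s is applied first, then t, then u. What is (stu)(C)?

D

Apply the permutations in order: s(C) = I, then t(I) = B, then u(B) = D. So (stu)(C) = D.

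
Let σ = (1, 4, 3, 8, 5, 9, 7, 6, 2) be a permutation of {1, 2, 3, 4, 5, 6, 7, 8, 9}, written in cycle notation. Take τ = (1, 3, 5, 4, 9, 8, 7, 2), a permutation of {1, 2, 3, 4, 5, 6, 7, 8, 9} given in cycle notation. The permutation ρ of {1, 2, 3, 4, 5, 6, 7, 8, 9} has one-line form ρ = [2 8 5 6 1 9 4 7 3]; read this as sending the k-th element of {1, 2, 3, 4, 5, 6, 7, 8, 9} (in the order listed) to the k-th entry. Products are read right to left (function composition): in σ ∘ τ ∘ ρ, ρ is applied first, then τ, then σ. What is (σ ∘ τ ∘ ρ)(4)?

Chase 4: ρ(4) = 6; τ(6) = 6; σ(6) = 2. Hence (σ ∘ τ ∘ ρ)(4) = 2.

2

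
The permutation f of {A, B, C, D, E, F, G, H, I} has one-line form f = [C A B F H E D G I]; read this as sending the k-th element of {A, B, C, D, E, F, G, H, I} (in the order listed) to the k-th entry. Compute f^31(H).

G

Tracing H → G → … returns to H after 5 steps, so H lies in a 5-cycle (D F E H G).
Powers repeat with period 5 on this cycle, and 31 mod 5 = 1, so f^31(H) = f^1(H).
Stepping 1 place around the cycle: H → G.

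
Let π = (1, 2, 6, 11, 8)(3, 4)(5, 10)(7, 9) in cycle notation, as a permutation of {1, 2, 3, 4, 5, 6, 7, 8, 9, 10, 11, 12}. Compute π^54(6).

2

6 lies in the 5-cycle (1, 2, 6, 11, 8).
Powers repeat with period 5 on this cycle, and 54 mod 5 = 4, so π^54(6) = π^4(6).
Advancing 4 steps from 6: 6 → 11 → 8 → 1 → 2.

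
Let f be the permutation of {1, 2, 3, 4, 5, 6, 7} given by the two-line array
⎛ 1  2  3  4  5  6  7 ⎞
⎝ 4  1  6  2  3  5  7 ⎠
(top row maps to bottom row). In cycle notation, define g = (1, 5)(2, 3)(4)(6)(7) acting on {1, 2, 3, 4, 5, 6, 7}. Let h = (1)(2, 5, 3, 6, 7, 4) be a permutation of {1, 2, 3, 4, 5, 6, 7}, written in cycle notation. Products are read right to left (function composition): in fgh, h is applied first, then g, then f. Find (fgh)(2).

(fgh)(2) = f(g(h(2))). h(2) = 5, then g(5) = 1, then f(1) = 4, so the result is 4.

4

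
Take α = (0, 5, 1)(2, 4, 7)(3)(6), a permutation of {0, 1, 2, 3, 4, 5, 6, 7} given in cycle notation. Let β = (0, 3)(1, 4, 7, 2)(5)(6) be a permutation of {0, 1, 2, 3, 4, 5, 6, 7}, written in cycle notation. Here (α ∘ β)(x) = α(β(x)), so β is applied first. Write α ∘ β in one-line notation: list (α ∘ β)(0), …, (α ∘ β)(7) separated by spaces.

(α ∘ β)(x) = α(β(x)). Computing each image: α(β(0)) = α(3) = 3, α(β(1)) = α(4) = 7, α(β(2)) = α(1) = 0, α(β(3)) = α(0) = 5, α(β(4)) = α(7) = 2, α(β(5)) = α(5) = 1, α(β(6)) = α(6) = 6, α(β(7)) = α(2) = 4.
Hence α ∘ β = [3 7 0 5 2 1 6 4].

3 7 0 5 2 1 6 4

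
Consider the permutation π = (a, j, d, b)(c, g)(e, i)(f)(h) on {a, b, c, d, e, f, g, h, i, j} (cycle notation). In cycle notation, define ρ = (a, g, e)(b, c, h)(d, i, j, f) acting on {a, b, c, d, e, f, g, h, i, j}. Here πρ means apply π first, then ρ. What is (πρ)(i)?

a

First apply π: π(i) = e, then ρ(e) = a. Thus (πρ)(i) = a.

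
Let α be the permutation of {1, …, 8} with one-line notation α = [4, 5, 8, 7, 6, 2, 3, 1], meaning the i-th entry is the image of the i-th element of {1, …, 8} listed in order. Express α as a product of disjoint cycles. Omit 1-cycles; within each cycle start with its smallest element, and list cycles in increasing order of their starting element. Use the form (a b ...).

Iterating α from 1 gives 1 → 4 → 7 → 3 → 8 → 1; that is the 5-cycle (1 4 7 3 8).
Repeating from the next unused element and collecting all non-trivial cycles gives (1 4 7 3 8)(2 5 6).

(1 4 7 3 8)(2 5 6)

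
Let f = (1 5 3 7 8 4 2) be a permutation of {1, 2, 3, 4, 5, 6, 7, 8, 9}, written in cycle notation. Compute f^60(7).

1

7 lies in the 7-cycle (1 5 3 7 8 4 2).
Powers repeat with period 7 on this cycle, and 60 mod 7 = 4, so f^60(7) = f^4(7).
Stepping 4 places around the cycle: 7 → 8 → 4 → 2 → 1.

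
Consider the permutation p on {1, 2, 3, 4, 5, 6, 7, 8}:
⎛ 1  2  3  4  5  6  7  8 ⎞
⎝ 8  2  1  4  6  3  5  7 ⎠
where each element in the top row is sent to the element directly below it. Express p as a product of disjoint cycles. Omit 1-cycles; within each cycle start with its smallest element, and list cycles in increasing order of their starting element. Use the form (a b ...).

(1 8 7 5 6 3)

From 1: 1 → 8 → 7 → 5 → 6 → 3 → 1, closing the cycle (1 8 7 5 6 3).
Repeating from the next unused element and collecting all non-trivial cycles gives (1 8 7 5 6 3).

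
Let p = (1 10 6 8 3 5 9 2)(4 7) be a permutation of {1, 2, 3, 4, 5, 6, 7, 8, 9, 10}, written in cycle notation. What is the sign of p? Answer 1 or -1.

The cycle lengths are 8, 2.
A cycle is odd iff its length is even; p has 2 even-length cycles, so sgn(p) = (−1)^2 and p is even.

1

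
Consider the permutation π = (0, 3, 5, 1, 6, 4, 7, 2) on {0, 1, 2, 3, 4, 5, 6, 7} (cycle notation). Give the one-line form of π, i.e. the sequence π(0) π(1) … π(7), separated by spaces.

Each element maps to the next entry in its cycle (wrapping to the front): 0↦3, 1↦6, 2↦0, 3↦5, 4↦7, 5↦1, 6↦4, 7↦2.
Listing these in domain order gives 3 6 0 5 7 1 4 2.

3 6 0 5 7 1 4 2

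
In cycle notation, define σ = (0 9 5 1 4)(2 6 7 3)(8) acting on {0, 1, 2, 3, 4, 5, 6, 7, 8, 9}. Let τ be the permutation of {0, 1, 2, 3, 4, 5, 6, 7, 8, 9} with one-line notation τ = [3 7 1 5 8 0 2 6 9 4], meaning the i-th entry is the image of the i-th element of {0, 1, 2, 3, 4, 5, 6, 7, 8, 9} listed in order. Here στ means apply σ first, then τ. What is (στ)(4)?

3

σ(4) = 0, then τ(0) = 3; composing gives (στ)(4) = 3.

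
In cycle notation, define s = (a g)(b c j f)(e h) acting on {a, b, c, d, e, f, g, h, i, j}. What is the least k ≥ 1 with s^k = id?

4

The disjoint cycles have lengths 4, 2, 2, 1, 1.
The order is lcm(4, 2, 2) = 4.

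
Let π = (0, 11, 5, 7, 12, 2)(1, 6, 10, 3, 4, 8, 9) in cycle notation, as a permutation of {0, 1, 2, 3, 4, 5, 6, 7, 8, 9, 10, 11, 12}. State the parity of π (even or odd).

odd

The cycle lengths are 7, 6.
A cycle is odd iff its length is even; π has 1 even-length cycle, so sgn(π) = (−1)^1 and π is odd.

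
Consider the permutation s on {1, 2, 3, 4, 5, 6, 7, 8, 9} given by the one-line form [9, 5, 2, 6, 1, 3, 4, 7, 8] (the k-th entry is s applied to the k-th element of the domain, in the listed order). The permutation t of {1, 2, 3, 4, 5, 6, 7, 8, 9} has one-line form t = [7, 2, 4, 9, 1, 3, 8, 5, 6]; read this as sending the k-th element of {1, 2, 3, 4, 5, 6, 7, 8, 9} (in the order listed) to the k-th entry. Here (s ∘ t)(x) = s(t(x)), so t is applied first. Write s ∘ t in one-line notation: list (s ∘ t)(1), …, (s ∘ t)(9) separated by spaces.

For each element, apply t then s: 1 → 7 → 4; 2 → 2 → 5; 3 → 4 → 6; 4 → 9 → 8; 5 → 1 → 9; 6 → 3 → 2; 7 → 8 → 7; 8 → 5 → 1; 9 → 6 → 3.
Collecting the images, s ∘ t = [4 5 6 8 9 2 7 1 3].

4 5 6 8 9 2 7 1 3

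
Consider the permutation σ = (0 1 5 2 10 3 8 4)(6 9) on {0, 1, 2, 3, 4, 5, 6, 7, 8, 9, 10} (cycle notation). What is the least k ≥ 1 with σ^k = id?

8

The cycle type of σ is (8, 2, 1).
Since disjoint cycles commute, ord(σ) = lcm(8, 2) = 8.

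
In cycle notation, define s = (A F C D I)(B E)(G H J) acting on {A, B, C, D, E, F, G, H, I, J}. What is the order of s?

The disjoint cycles have lengths 5, 3, 2.
Since disjoint cycles commute, ord(s) = lcm(5, 3, 2) = 30.

30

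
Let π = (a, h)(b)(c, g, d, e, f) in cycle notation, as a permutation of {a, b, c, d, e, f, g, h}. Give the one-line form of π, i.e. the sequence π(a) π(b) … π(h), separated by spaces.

h b g e f c d a

Reading each image from the cycles: a→h, b→b, c→g, d→e, e→f, f→c, g→d, h→a.
So the one-line form is h b g e f c d a.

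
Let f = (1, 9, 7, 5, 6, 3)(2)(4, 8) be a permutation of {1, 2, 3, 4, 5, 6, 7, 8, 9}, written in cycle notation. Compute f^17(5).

7

5 lies in the 6-cycle (1, 9, 7, 5, 6, 3).
Powers repeat with period 6 on this cycle, and 17 mod 6 = 5, so f^17(5) = f^5(5).
Advancing 5 steps from 5: 5 → 6 → 3 → 1 → 9 → 7.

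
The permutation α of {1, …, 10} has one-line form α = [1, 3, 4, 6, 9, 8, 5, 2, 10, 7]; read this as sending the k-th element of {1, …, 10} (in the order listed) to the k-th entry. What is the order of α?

Writing α as disjoint cycles, the cycle lengths are 5, 4, 1.
The order of α is the least common multiple of its cycle lengths: lcm(5, 4) = 20.

20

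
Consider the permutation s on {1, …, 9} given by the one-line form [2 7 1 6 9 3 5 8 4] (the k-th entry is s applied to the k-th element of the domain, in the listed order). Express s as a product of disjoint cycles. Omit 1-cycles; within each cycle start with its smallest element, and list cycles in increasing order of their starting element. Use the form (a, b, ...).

(1, 2, 7, 5, 9, 4, 6, 3)

Start at 1 and follow images: 1 → 2 → 7 → 5 → 9 → 4 → 6 → 3 → 1, giving the cycle (1, 2, 7, 5, 9, 4, 6, 3).
Repeating from the next unused element and collecting all non-trivial cycles gives (1, 2, 7, 5, 9, 4, 6, 3).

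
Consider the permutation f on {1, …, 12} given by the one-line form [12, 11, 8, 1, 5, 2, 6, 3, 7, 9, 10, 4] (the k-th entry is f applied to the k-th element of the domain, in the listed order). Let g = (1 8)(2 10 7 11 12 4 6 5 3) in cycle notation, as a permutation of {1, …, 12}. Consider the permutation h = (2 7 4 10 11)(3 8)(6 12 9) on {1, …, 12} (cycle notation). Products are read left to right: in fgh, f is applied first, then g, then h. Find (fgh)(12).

Chase 12: f(12) = 4; g(4) = 6; h(6) = 12. Hence (fgh)(12) = 12.

12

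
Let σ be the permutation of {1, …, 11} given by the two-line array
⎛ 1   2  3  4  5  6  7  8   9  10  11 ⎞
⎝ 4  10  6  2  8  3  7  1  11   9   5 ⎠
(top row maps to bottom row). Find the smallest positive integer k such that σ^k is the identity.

Decomposing into disjoint cycles gives cycle lengths 8, 2, 1.
The order of σ is the least common multiple of its cycle lengths: lcm(8, 2) = 8.

8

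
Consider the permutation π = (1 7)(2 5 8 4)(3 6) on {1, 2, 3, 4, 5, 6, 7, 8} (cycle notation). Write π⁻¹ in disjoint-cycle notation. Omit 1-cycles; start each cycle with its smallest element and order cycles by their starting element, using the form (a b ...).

Inverting a permutation written in cycle notation just reverses the order within every cycle.
After reversing and putting each cycle's least element first, π⁻¹ = (1 7)(2 4 8 5)(3 6).

(1 7)(2 4 8 5)(3 6)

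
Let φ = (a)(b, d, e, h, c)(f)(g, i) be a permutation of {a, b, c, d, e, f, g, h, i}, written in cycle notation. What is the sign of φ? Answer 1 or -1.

The cycle lengths are 5, 2, 1, 1.
A cycle of length ℓ contributes ℓ−1 transpositions, so φ is a product of 4 + 1 = 5 transpositions — odd.

-1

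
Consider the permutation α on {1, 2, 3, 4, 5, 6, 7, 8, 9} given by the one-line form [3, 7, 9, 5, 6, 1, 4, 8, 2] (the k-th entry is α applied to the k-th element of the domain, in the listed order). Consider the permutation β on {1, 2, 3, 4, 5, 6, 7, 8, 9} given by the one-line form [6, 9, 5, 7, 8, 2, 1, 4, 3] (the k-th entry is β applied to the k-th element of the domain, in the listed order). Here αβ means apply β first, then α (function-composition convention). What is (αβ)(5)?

8

(αβ)(5) = α(β(5)). β(5) = 8, then α(8) = 8. So (αβ)(5) = 8.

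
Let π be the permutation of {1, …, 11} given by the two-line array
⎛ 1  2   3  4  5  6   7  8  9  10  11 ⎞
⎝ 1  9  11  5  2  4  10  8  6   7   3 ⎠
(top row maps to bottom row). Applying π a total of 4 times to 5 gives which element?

Tracing 5 → 2 → … returns to 5 after 5 steps, so 5 lies in a 5-cycle (2 9 6 4 5).
Advancing 4 steps from 5: 5 → 2 → 9 → 6 → 4.

4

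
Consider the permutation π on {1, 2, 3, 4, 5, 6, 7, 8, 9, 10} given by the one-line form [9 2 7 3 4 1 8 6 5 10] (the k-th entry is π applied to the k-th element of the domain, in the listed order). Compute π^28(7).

9

Tracing 7 → 8 → … returns to 7 after 8 steps, so 7 lies in an 8-cycle (1, 9, 5, 4, 3, 7, 8, 6).
Since the cycle has length 8, π^28 acts on it the same as π^4 (28 mod 8 = 4).
Stepping 4 places around the cycle: 7 → 8 → 6 → 1 → 9.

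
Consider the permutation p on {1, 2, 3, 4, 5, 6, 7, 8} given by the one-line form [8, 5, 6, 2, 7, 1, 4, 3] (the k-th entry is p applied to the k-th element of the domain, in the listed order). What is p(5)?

5 is element number 5 of the domain, and entry number 5 of the one-line form is 7, so p(5) = 7.

7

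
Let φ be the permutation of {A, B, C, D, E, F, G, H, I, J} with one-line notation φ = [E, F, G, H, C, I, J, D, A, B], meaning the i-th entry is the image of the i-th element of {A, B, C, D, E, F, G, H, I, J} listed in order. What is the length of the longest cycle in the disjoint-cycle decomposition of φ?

Decomposing into disjoint cycles gives (A E C G J B F I)(D H); the longest has length 8.

8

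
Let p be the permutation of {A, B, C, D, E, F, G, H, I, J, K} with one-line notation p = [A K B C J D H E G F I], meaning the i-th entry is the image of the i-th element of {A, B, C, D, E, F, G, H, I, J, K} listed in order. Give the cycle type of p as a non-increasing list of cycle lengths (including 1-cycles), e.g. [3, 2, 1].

The disjoint cycles are (A)(B K I G H E J F D C), with lengths 10, 1 in non-increasing order.

[10, 1]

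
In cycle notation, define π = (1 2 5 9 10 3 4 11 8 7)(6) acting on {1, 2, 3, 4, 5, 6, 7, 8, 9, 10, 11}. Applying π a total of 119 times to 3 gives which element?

10

3 lies in the 10-cycle (1 2 5 9 10 3 4 11 8 7).
On a 10-cycle, π^10 is the identity, so π^119 = π^9 there (119 ≡ 9 mod 10).
Stepping 9 places around the cycle: 3 → 4 → 11 → 8 → 7 → 1 → 2 → 5 → 9 → 10.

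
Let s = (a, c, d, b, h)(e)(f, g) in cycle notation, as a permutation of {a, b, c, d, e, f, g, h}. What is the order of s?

10

The cycle type of s is (5, 2, 1).
Since disjoint cycles commute, ord(s) = lcm(5, 2) = 10.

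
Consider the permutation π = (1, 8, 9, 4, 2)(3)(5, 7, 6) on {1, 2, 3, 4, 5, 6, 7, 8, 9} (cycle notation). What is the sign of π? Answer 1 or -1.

The cycle lengths are 5, 3, 1.
A cycle of length ℓ contributes ℓ−1 transpositions, so π is a product of 4 + 2 = 6 transpositions — even.

1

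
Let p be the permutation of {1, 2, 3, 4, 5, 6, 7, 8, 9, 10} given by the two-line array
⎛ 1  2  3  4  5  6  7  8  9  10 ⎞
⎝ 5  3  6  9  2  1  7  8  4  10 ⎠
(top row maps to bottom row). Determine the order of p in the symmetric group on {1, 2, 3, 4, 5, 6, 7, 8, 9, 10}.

The disjoint-cycle form of p has cycle lengths 5, 2, 1, 1, 1.
The order is lcm(5, 2) = 10.

10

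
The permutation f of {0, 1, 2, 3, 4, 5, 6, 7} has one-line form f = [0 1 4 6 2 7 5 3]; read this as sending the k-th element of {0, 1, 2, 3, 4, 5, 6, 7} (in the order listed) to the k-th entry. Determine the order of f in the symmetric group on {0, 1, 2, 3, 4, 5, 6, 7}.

Decomposing into disjoint cycles gives cycle lengths 4, 2, 1, 1.
The order is lcm(4, 2) = 4.

4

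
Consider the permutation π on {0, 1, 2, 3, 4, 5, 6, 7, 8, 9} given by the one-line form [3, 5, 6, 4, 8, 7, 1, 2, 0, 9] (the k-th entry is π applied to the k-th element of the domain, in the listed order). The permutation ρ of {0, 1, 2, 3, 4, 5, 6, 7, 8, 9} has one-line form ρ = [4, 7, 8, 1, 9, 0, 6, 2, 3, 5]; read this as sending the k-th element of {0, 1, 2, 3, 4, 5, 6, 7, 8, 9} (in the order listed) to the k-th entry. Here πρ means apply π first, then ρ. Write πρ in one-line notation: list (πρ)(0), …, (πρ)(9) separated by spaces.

(πρ)(x) = ρ(π(x)). Computing each image: ρ(π(0)) = ρ(3) = 1, ρ(π(1)) = ρ(5) = 0, ρ(π(2)) = ρ(6) = 6, ρ(π(3)) = ρ(4) = 9, ρ(π(4)) = ρ(8) = 3, ρ(π(5)) = ρ(7) = 2, ρ(π(6)) = ρ(1) = 7, ρ(π(7)) = ρ(2) = 8, ρ(π(8)) = ρ(0) = 4, ρ(π(9)) = ρ(9) = 5.
Hence πρ = [1 0 6 9 3 2 7 8 4 5].

1 0 6 9 3 2 7 8 4 5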